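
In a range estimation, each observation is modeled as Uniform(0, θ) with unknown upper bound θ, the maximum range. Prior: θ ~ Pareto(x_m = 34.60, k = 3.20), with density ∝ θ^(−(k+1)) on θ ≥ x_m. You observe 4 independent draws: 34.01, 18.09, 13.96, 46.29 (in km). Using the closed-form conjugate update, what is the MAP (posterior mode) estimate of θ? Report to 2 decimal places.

A Pareto(scale x_m, shape k) prior on the upper bound θ of Uniform(0, θ) is conjugate: posterior is Pareto(max(x_m, max xᵢ), k + n).
Sample maximum = 46.29; prior scale x_m = 34.60 → posterior scale = max = 46.29.
Posterior shape = 3.20 + 4 = 7.20.
The Pareto density is decreasing on [x_m, ∞), so the mode is x_m = 46.29.

46.29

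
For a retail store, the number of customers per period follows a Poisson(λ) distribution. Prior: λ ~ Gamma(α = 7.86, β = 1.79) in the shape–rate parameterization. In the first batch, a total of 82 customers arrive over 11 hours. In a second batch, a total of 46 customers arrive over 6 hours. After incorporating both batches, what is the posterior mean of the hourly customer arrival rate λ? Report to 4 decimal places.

7.2304

With a Gamma(shape α, rate β) prior, the Poisson likelihood is conjugate: the posterior is Gamma(α + ΣXᵢ, β + n).
After batch 1: Gamma(α+S, β+n) = Gamma(7.86+82, 1.79+11) = Gamma(89.86, 12.79).
After batch 2: Gamma(α+S, β+n) = Gamma(89.86+46, 12.79+6) = Gamma(135.86, 18.79).
Posterior mean = α/β = 135.86/18.79 = 7.2304.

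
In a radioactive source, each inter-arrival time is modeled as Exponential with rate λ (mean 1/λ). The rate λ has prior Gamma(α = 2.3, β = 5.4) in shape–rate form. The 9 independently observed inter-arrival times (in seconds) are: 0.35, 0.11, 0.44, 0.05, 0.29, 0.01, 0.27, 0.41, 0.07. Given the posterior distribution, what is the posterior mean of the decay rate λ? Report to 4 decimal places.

1.5270

With a Gamma(shape α, rate β) prior on the exponential rate λ, the posterior after n observations with total T = Σxᵢ is Gamma(α+n, β+T).
Sum of observations T = 2.00 seconds; n = 9.
Posterior: Gamma(2.3+9, 5.4+2.00) = Gamma(11.3, 7.40).
Posterior mean of λ = α/β = 11.3/7.40 = 1.5270.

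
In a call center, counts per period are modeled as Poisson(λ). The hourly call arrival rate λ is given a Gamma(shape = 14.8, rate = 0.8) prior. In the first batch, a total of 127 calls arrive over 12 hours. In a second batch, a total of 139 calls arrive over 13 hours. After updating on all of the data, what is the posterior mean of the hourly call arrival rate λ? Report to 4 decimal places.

10.8837

With a Gamma(shape α, rate β) prior, the Poisson likelihood is conjugate: the posterior is Gamma(α + ΣXᵢ, β + n).
After batch 1: Gamma(α+S, β+n) = Gamma(14.8+127, 0.8+12) = Gamma(141.8, 12.8).
After batch 2: Gamma(α+S, β+n) = Gamma(141.8+139, 12.8+13) = Gamma(280.8, 25.8).
Posterior mean = α/β = 280.8/25.8 = 10.8837.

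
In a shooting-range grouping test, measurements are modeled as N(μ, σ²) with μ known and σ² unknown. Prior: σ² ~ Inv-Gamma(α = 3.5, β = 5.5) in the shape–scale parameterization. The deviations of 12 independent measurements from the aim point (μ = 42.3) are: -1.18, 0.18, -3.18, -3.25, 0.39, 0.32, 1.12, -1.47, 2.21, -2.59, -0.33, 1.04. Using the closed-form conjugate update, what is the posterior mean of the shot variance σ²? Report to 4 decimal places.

2.9148

With known mean μ and an Inverse-Gamma(α, β) prior on σ², the Normal likelihood is conjugate: posterior is Inv-Gamma(α + n/2, β + Σ(xᵢ−μ)²/2).
Σ(xᵢ−μ)² = (-1.18)² + (0.18)² + (-3.18)² + (-3.25)² + (0.39)² + (0.32)² + (1.12)² + (-1.47)² + (2.21)² + (-2.59)² + (-0.33)² + (1.04)² = 38.5522.
Posterior: Inv-Gamma(3.5 + 12/2, 5.5 + 38.5522/2) = Inv-Gamma(9.50, 24.77610).
E[σ²|data] = β/(α−1) = 24.77610/8.50 = 2.9148.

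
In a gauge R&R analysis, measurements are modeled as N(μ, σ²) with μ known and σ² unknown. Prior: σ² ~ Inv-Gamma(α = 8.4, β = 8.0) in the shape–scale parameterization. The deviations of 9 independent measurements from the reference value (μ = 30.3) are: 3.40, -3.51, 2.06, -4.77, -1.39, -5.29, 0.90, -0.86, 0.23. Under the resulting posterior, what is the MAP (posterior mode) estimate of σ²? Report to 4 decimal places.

With known mean μ and an Inverse-Gamma(α, β) prior on σ², the Normal likelihood is conjugate: posterior is Inv-Gamma(α + n/2, β + Σ(xᵢ−μ)²/2).
Σ(xᵢ−μ)² = (3.40)² + (-3.51)² + (2.06)² + (-4.77)² + (-1.39)² + (-5.29)² + (0.90)² + (-0.86)² + (0.23)² = 82.3953.
Posterior: Inv-Gamma(8.4 + 9/2, 8.0 + 82.3953/2) = Inv-Gamma(12.90, 49.19765).
Mode = β/(α+1) = 49.19765/13.90 = 3.5394.

3.5394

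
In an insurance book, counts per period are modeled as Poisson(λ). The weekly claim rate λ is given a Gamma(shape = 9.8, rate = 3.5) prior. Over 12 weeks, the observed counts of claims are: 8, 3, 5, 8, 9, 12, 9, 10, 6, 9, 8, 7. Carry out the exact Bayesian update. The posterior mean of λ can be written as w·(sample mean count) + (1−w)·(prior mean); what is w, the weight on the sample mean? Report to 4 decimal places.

0.7742

With a Gamma(shape α, rate β) prior, the Poisson likelihood is conjugate: the posterior is Gamma(α + ΣXᵢ, β + n).
Posterior mean = (α₀+S)/(β₀+n) = [n/(β₀+n)]·(S/n) + [β₀/(β₀+n)]·(α₀/β₀), so only n and β₀ enter the weight.
Weight on data w = n/(β₀+n) = 12/(3.5+12) = 12/15.5 = 0.7742.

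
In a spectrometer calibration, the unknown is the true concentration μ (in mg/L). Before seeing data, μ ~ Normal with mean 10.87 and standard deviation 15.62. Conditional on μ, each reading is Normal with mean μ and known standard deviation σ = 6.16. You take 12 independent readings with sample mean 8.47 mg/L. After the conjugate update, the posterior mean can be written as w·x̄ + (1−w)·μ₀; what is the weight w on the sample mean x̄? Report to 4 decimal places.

For Normal data with known variance σ², a Normal(μ₀, σ₀²) prior on μ is conjugate. Posterior precision = 1/σ₀² + n/σ²; posterior mean is the precision-weighted average of μ₀ and x̄.
σ₀² = 15.62² = 243.9844, σ² = 6.16² = 37.9456. Prior precision 1/σ₀² = 1/243.9844; data precision n/σ² = 12/37.9456.
w = (n/σ²)/(1/σ₀² + n/σ²) = n·σ₀²/(σ² + n·σ₀²) = 12·243.9844/(37.9456 + 12·243.9844) = 2927.8128/2965.7584 = 0.9872.

0.9872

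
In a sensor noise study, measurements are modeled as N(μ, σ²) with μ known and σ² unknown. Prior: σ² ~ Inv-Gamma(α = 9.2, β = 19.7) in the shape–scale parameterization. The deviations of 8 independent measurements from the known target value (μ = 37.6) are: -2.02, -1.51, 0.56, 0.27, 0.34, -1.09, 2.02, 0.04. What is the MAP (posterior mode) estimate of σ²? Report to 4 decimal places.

With known mean μ and an Inverse-Gamma(α, β) prior on σ², the Normal likelihood is conjugate: posterior is Inv-Gamma(α + n/2, β + Σ(xᵢ−μ)²/2).
Σ(xᵢ−μ)² = (-2.02)² + (-1.51)² + (0.56)² + (0.27)² + (0.34)² + (-1.09)² + (2.02)² + (0.04)² = 12.1327.
Posterior: Inv-Gamma(9.2 + 8/2, 19.7 + 12.1327/2) = Inv-Gamma(13.20, 25.76635).
Mode = β/(α+1) = 25.76635/14.20 = 1.8145.

1.8145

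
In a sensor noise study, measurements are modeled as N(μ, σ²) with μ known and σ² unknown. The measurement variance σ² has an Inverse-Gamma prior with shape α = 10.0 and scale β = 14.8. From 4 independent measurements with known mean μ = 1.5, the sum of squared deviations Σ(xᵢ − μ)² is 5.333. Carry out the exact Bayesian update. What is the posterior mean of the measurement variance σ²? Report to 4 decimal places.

With known mean μ and an Inverse-Gamma(α, β) prior on σ², the Normal likelihood is conjugate: posterior is Inv-Gamma(α + n/2, β + Σ(xᵢ−μ)²/2).
Posterior: Inv-Gamma(10.0 + 4/2, 14.8 + 5.333/2) = Inv-Gamma(12.00, 17.4665).
E[σ²|data] = β/(α−1) = 17.4665/11.00 = 1.5879.

1.5879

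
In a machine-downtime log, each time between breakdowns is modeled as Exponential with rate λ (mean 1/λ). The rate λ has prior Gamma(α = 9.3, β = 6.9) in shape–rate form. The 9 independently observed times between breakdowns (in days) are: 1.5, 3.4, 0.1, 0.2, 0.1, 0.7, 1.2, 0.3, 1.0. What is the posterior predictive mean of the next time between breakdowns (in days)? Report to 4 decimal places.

With a Gamma(shape α, rate β) prior on the exponential rate λ, the posterior after n observations with total T = Σxᵢ is Gamma(α+n, β+T).
Sum of observations T = 8.5 days; n = 9.
Posterior: Gamma(9.3+9, 6.9+8.5) = Gamma(18.3, 15.4).
The predictive distribution for the next observation is Lomax; its mean is β/(α−1) = 15.4/17.3 = 0.8902.

0.8902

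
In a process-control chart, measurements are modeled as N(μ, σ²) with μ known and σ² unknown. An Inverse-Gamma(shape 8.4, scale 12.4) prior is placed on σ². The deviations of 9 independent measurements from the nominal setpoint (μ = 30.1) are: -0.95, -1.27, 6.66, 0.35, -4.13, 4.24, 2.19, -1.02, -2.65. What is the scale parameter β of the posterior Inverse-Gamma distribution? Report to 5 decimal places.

With known mean μ and an Inverse-Gamma(α, β) prior on σ², the Normal likelihood is conjugate: posterior is Inv-Gamma(α + n/2, β + Σ(xᵢ−μ)²/2).
Σ(xᵢ−μ)² = (-0.95)² + (-1.27)² + (6.66)² + (0.35)² + (-4.13)² + (4.24)² + (2.19)² + (-1.02)² + (-2.65)² = 94.8870.
Posterior: Inv-Gamma(8.4 + 9/2, 12.4 + 94.8870/2) = Inv-Gamma(12.90, 59.84350).
Posterior β = 59.84350.

59.84350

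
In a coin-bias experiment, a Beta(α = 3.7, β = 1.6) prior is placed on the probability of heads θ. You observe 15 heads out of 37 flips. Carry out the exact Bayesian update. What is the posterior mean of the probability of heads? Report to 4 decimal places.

The Beta prior is conjugate to a Binomial/Bernoulli likelihood; the update adds successes to α and failures to β.
Posterior: Beta(α+k, β+n−k) = Beta(3.7+15, 1.6+22) = Beta(18.7, 23.6).
Posterior mean = α/(α+β) = 18.7/42.3 = 0.4421.

0.4421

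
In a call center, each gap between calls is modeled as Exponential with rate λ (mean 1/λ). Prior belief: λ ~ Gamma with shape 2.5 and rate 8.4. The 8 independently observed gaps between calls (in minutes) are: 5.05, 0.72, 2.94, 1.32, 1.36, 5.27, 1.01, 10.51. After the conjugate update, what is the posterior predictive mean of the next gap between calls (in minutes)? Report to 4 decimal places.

With a Gamma(shape α, rate β) prior on the exponential rate λ, the posterior after n observations with total T = Σxᵢ is Gamma(α+n, β+T).
Sum of observations T = 28.18 minutes; n = 8.
Posterior: Gamma(2.5+8, 8.4+28.18) = Gamma(10.5, 36.58).
The predictive distribution for the next observation is Lomax; its mean is β/(α−1) = 36.58/9.5 = 3.8505.

3.8505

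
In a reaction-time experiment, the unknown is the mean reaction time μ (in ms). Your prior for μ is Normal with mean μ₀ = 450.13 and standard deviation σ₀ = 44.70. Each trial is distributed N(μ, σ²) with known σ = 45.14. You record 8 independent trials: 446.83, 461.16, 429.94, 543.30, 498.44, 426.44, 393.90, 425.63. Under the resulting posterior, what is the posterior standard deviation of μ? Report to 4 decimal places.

15.0302

For Normal data with known variance σ², a Normal(μ₀, σ₀²) prior on μ is conjugate. Posterior precision = 1/σ₀² + n/σ²; posterior mean is the precision-weighted average of μ₀ and x̄.
σ₀² = 44.70² = 1998.09, σ² = 45.14² = 2037.6196; σ² + n·σ₀² = 2037.6196 + 8·1998.09 = 18022.3396.
Posterior precision = 1/σ₀² + n/σ² = 1/1998.09 + 8/2037.6196 = (σ² + n·σ₀²)/(σ₀²σ²) = 18022.3396/(1998.09·2037.6196); posterior variance σₙ² = σ₀²σ²/(σ² + n·σ₀²) = 1998.09·2037.6196/18022.3396 = 225.905595.
Posterior SD = √σₙ² = √(1998.09·2037.6196/18022.3396) = 15.0302.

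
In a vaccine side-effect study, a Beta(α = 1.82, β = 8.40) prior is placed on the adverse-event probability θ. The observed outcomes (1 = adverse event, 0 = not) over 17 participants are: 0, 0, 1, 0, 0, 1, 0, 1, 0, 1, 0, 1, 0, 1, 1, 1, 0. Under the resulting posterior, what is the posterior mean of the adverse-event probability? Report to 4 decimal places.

The Beta prior is conjugate to a Binomial/Bernoulli likelihood; the update adds successes to α and failures to β.
Posterior: Beta(α+k, β+n−k) = Beta(1.82+8, 8.40+9) = Beta(9.82, 17.40).
Posterior mean = α/(α+β) = 9.82/27.22 = 0.3608.

0.3608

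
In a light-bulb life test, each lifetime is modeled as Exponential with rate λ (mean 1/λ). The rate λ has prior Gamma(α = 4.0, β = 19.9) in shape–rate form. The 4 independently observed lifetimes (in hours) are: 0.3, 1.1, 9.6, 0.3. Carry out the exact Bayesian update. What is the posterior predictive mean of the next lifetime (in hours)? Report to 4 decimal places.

With a Gamma(shape α, rate β) prior on the exponential rate λ, the posterior after n observations with total T = Σxᵢ is Gamma(α+n, β+T).
Sum of observations T = 11.3 hours; n = 4.
Posterior: Gamma(4.0+4, 19.9+11.3) = Gamma(8.0, 31.2).
The predictive distribution for the next observation is Lomax; its mean is β/(α−1) = 31.2/7.0 = 4.4571.

4.4571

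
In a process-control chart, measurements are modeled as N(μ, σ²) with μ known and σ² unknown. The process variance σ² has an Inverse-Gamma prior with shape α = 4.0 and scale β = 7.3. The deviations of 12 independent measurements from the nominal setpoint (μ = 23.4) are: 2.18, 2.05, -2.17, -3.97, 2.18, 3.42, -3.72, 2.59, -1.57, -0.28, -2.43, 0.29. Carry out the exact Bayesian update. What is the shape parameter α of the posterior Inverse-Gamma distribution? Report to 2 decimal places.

10.00

With known mean μ and an Inverse-Gamma(α, β) prior on σ², the Normal likelihood is conjugate: posterior is Inv-Gamma(α + n/2, β + Σ(xᵢ−μ)²/2).
Σ(xᵢ−μ)² = (2.18)² + (2.05)² + (-2.17)² + (-3.97)² + (2.18)² + (3.42)² + (-3.72)² + (2.59)² + (-1.57)² + (-0.28)² + (-2.43)² + (0.29)² = 74.9523.
Posterior: Inv-Gamma(4.0 + 12/2, 7.3 + 74.9523/2) = Inv-Gamma(10.00, 44.77615).
Posterior α = 10.00.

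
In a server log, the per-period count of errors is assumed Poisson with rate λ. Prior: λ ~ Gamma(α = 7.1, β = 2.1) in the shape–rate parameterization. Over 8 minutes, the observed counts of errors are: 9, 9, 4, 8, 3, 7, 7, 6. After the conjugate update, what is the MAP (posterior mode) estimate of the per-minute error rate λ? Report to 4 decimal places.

5.8515

With a Gamma(shape α, rate β) prior, the Poisson likelihood is conjugate: the posterior is Gamma(α + ΣXᵢ, β + n).
Sum of counts S = 53 over n = 8 minutes.
Posterior: Gamma(α+S, β+n) = Gamma(7.1+53, 2.1+8) = Gamma(60.1, 10.1).
Mode of Gamma(α,β) for α≥1 is (α−1)/β = 59.1/10.1 = 5.8515.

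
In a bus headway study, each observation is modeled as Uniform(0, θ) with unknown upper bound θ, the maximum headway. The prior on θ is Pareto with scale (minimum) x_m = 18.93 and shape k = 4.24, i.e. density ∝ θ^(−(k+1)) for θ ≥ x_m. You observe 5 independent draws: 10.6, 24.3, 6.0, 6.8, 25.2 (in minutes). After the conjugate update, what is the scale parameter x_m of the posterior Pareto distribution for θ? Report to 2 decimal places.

25.20

A Pareto(scale x_m, shape k) prior on the upper bound θ of Uniform(0, θ) is conjugate: posterior is Pareto(max(x_m, max xᵢ), k + n).
Sample maximum = 25.2; prior scale x_m = 18.93 → posterior scale = max = 25.20.
Posterior shape = 4.24 + 5 = 9.24.
Posterior scale x_m = 25.20.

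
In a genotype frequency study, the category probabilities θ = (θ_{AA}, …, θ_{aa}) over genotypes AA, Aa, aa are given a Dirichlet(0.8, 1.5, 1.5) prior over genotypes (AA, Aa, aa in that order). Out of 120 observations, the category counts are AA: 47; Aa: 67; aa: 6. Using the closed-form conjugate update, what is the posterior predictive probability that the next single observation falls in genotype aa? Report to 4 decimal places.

The Dirichlet prior is conjugate to the Multinomial likelihood: each posterior αⱼ = prior αⱼ + observed count nⱼ.
Posterior concentration: (47.8, 68.5, 7.5), total = 123.8.
P(next = aa | data) = α_{aa}/Σα = 0.0606.

0.0606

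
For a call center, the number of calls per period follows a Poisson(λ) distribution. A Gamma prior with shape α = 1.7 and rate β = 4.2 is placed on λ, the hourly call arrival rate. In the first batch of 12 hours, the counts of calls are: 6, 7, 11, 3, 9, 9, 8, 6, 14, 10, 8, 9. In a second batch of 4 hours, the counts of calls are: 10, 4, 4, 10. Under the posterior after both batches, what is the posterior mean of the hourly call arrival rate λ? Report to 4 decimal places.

With a Gamma(shape α, rate β) prior, the Poisson likelihood is conjugate: the posterior is Gamma(α + ΣXᵢ, β + n).
Batch 1: sum of counts S = 100 over n = 12 hours.
After batch 1: Gamma(α+S, β+n) = Gamma(1.7+100, 4.2+12) = Gamma(101.7, 16.2).
Batch 2: sum of counts S = 28 over n = 4 hours.
After batch 2: Gamma(α+S, β+n) = Gamma(101.7+28, 16.2+4) = Gamma(129.7, 20.2).
Posterior mean = α/β = 129.7/20.2 = 6.4208.

6.4208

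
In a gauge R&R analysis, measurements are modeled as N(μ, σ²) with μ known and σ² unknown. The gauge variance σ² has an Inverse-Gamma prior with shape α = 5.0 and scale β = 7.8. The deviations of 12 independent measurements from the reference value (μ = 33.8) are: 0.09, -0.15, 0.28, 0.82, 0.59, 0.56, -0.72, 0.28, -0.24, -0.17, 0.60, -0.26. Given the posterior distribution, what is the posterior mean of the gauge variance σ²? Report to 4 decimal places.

With known mean μ and an Inverse-Gamma(α, β) prior on σ², the Normal likelihood is conjugate: posterior is Inv-Gamma(α + n/2, β + Σ(xᵢ−μ)²/2).
Σ(xᵢ−μ)² = (0.09)² + (-0.15)² + (0.28)² + (0.82)² + (0.59)² + (0.56)² + (-0.72)² + (0.28)² + (-0.24)² + (-0.17)² + (0.60)² + (-0.26)² = 2.5540.
Posterior: Inv-Gamma(5.0 + 12/2, 7.8 + 2.5540/2) = Inv-Gamma(11.00, 9.07700).
E[σ²|data] = β/(α−1) = 9.07700/10.00 = 0.9077.

0.9077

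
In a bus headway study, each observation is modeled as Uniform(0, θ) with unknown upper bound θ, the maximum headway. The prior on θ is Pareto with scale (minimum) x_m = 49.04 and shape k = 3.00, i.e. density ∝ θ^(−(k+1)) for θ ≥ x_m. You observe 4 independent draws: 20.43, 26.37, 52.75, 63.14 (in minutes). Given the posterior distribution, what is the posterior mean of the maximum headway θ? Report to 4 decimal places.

A Pareto(scale x_m, shape k) prior on the upper bound θ of Uniform(0, θ) is conjugate: posterior is Pareto(max(x_m, max xᵢ), k + n).
Sample maximum = 63.14; prior scale x_m = 49.04 → posterior scale = max = 63.14.
Posterior shape = 3.00 + 4 = 7.00.
E[θ|data] = k·x_m/(k−1) = 7.00·63.14/6.00 = 73.6633.

73.6633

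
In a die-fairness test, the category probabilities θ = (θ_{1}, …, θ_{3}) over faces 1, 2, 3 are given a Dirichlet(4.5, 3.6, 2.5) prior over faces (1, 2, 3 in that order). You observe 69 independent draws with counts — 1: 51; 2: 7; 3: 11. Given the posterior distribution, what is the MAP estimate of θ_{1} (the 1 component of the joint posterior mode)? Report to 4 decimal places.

The Dirichlet prior is conjugate to the Multinomial likelihood: each posterior αⱼ = prior αⱼ + observed count nⱼ.
Posterior concentration: (55.5, 10.6, 13.5), total = 79.6.
Joint mode component: (α_{1}−1)/(Σα−K) = 54.5/76.6 = 0.7115.

0.7115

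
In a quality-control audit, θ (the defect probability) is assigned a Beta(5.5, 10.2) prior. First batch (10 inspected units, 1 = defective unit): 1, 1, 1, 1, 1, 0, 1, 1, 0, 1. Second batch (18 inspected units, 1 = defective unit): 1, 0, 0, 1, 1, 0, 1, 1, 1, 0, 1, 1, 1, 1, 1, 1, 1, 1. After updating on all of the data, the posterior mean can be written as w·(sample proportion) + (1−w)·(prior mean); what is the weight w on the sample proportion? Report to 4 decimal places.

0.6407

The Beta prior is conjugate to a Binomial/Bernoulli likelihood; the update adds successes to α and failures to β.
Total number of inspected units: n = 10 + 18 = 28.
Posterior mean = (α₀+k)/(α₀+β₀+n) = [n/(α₀+β₀+n)]·(k/n) + [(α₀+β₀)/(α₀+β₀+n)]·α₀/(α₀+β₀), so only n and the prior enter the weight.
The weight on the data is w = n/(α₀+β₀+n) = 28/(5.5+10.2+28) = 28/43.7 = 0.6407.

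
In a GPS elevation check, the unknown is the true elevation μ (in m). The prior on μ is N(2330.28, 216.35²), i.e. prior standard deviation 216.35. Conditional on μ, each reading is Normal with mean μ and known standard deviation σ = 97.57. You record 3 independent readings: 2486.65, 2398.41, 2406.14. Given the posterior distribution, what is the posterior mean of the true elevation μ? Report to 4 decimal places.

2424.0433

For Normal data with known variance σ², a Normal(μ₀, σ₀²) prior on μ is conjugate. Posterior precision = 1/σ₀² + n/σ²; posterior mean is the precision-weighted average of μ₀ and x̄.
Σxᵢ = 2486.65 + 2398.41 + 2406.14 = 7291.2, so n·x̄ = 7291.2.
σ₀² = 216.35² = 46807.3225, σ² = 97.57² = 9519.9049; σ² + n·σ₀² = 9519.9049 + 3·46807.3225 = 149941.8724.
Posterior mean = (μ₀/σ₀² + n·x̄/σ²)/(1/σ₀² + n/σ²) = (σ²·μ₀ + σ₀²·n·x̄)/(σ² + n·σ₀²) = (9519.9049·2330.28 + 46807.3225·7291.2)/149941.8724 = 363465593.802372/149941.8724 = 2424.0433.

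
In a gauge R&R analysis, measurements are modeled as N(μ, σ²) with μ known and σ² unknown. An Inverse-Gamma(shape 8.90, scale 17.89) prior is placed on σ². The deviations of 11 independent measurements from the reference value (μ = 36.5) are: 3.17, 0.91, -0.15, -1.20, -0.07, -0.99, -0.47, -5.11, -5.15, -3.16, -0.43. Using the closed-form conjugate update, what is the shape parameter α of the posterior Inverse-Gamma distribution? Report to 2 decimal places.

14.40

With known mean μ and an Inverse-Gamma(α, β) prior on σ², the Normal likelihood is conjugate: posterior is Inv-Gamma(α + n/2, β + Σ(xᵢ−μ)²/2).
Σ(xᵢ−μ)² = (3.17)² + (0.91)² + (-0.15)² + (-1.20)² + (-0.07)² + (-0.99)² + (-0.47)² + (-5.11)² + (-5.15)² + (-3.16)² + (-0.43)² = 76.3505.
Posterior: Inv-Gamma(8.90 + 11/2, 17.89 + 76.3505/2) = Inv-Gamma(14.40, 56.06525).
Posterior α = 14.40.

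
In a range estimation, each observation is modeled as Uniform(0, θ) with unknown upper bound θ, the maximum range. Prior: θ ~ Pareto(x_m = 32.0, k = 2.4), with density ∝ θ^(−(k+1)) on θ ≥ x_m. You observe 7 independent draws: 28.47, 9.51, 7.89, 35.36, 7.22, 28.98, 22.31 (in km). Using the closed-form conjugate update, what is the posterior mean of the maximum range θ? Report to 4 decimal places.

A Pareto(scale x_m, shape k) prior on the upper bound θ of Uniform(0, θ) is conjugate: posterior is Pareto(max(x_m, max xᵢ), k + n).
Sample maximum = 35.36; prior scale x_m = 32.0 → posterior scale = max = 35.36.
Posterior shape = 2.4 + 7 = 9.4.
E[θ|data] = k·x_m/(k−1) = 9.4·35.36/8.4 = 39.5695.

39.5695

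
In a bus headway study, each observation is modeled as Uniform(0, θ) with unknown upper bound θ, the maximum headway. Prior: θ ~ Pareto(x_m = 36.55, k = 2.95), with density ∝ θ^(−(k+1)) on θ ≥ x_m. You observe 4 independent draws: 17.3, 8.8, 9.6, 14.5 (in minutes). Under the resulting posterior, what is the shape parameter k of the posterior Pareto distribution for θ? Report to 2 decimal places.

6.95

A Pareto(scale x_m, shape k) prior on the upper bound θ of Uniform(0, θ) is conjugate: posterior is Pareto(max(x_m, max xᵢ), k + n).
Sample maximum = 17.3; prior scale x_m = 36.55 → posterior scale = max = 36.55.
Posterior shape = 2.95 + 4 = 6.95.
Posterior shape k = 6.95.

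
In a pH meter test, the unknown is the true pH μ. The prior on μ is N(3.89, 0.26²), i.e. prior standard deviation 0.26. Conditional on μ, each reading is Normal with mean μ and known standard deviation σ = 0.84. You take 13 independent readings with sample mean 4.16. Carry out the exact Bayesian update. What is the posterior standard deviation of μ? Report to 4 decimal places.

0.1735

For Normal data with known variance σ², a Normal(μ₀, σ₀²) prior on μ is conjugate. Posterior precision = 1/σ₀² + n/σ²; posterior mean is the precision-weighted average of μ₀ and x̄.
σ₀² = 0.26² = 0.0676, σ² = 0.84² = 0.7056; σ² + n·σ₀² = 0.7056 + 13·0.0676 = 1.5844.
Posterior precision = 1/σ₀² + n/σ² = 1/0.0676 + 13/0.7056 = (σ² + n·σ₀²)/(σ₀²σ²) = 1.5844/(0.0676·0.7056); posterior variance σₙ² = σ₀²σ²/(σ² + n·σ₀²) = 0.0676·0.7056/1.5844 = 0.030105.
Posterior SD = √σₙ² = √(0.0676·0.7056/1.5844) = 0.1735.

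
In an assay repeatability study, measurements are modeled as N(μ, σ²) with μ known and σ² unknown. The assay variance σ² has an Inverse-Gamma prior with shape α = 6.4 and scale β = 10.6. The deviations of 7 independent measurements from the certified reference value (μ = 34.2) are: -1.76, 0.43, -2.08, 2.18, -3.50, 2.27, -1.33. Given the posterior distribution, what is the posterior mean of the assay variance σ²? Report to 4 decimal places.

With known mean μ and an Inverse-Gamma(α, β) prior on σ², the Normal likelihood is conjugate: posterior is Inv-Gamma(α + n/2, β + Σ(xᵢ−μ)²/2).
Σ(xᵢ−μ)² = (-1.76)² + (0.43)² + (-2.08)² + (2.18)² + (-3.50)² + (2.27)² + (-1.33)² = 31.5331.
Posterior: Inv-Gamma(6.4 + 7/2, 10.6 + 31.5331/2) = Inv-Gamma(9.90, 26.36655).
E[σ²|data] = β/(α−1) = 26.36655/8.90 = 2.9625.

2.9625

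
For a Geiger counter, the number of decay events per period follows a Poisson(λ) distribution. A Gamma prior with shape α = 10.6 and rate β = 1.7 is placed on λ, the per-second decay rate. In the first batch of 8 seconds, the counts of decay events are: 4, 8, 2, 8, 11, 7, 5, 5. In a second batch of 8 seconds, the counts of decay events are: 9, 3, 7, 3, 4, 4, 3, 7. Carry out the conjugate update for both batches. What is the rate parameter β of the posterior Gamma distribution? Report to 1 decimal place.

17.7

With a Gamma(shape α, rate β) prior, the Poisson likelihood is conjugate: the posterior is Gamma(α + ΣXᵢ, β + n).
Batch 1: sum of counts S = 50 over n = 8 seconds.
After batch 1: Gamma(α+S, β+n) = Gamma(10.6+50, 1.7+8) = Gamma(60.6, 9.7).
Batch 2: sum of counts S = 40 over n = 8 seconds.
After batch 2: Gamma(α+S, β+n) = Gamma(60.6+40, 9.7+8) = Gamma(100.6, 17.7).
Posterior β = 17.7.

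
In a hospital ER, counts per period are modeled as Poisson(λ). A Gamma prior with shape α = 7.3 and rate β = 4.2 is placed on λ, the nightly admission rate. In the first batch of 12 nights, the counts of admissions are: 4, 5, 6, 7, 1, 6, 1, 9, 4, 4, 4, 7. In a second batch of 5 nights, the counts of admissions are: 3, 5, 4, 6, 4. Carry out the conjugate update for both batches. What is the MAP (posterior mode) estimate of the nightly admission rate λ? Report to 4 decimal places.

With a Gamma(shape α, rate β) prior, the Poisson likelihood is conjugate: the posterior is Gamma(α + ΣXᵢ, β + n).
Batch 1: sum of counts S = 58 over n = 12 nights.
After batch 1: Gamma(α+S, β+n) = Gamma(7.3+58, 4.2+12) = Gamma(65.3, 16.2).
Batch 2: sum of counts S = 22 over n = 5 nights.
After batch 2: Gamma(α+S, β+n) = Gamma(65.3+22, 16.2+5) = Gamma(87.3, 21.2).
Mode of Gamma(α,β) for α≥1 is (α−1)/β = 86.3/21.2 = 4.0708.

4.0708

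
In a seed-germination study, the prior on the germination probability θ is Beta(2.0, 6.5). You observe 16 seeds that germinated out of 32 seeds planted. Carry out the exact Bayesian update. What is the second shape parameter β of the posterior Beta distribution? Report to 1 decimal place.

22.5

The Beta prior is conjugate to a Binomial/Bernoulli likelihood; the update adds successes to α and failures to β.
Posterior: Beta(α+k, β+n−k) = Beta(2.0+16, 6.5+16) = Beta(18.0, 22.5).
Posterior β = 22.5.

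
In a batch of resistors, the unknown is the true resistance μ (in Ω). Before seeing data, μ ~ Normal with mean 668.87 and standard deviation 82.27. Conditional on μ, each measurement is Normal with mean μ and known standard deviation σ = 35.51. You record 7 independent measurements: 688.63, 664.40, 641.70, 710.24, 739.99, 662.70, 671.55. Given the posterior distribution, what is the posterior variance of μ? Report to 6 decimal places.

For Normal data with known variance σ², a Normal(μ₀, σ₀²) prior on μ is conjugate. Posterior precision = 1/σ₀² + n/σ²; posterior mean is the precision-weighted average of μ₀ and x̄.
σ₀² = 82.27² = 6768.3529, σ² = 35.51² = 1260.9601; σ² + n·σ₀² = 1260.9601 + 7·6768.3529 = 48639.4304.
Posterior precision = 1/σ₀² + n/σ² = 1/6768.3529 + 7/1260.9601 = (σ² + n·σ₀²)/(σ₀²σ²) = 48639.4304/(6768.3529·1260.9601); posterior variance σₙ² = σ₀²σ²/(σ² + n·σ₀²) = 6768.3529·1260.9601/48639.4304 = 175.467165.

175.467165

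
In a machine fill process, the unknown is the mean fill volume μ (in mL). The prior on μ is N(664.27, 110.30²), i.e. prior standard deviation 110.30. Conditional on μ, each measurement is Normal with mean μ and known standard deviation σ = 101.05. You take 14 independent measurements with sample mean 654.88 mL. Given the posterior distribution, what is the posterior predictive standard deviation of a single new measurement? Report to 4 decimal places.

For Normal data with known variance σ², a Normal(μ₀, σ₀²) prior on μ is conjugate. Posterior precision = 1/σ₀² + n/σ²; posterior mean is the precision-weighted average of μ₀ and x̄.
σ₀² = 110.30² = 12166.09, σ² = 101.05² = 10211.1025; σ² + n·σ₀² = 10211.1025 + 14·12166.09 = 180536.3625.
Posterior precision = 1/σ₀² + n/σ² = 1/12166.09 + 14/10211.1025 = (σ² + n·σ₀²)/(σ₀²σ²) = 180536.3625/(12166.09·10211.1025); posterior variance σₙ² = σ₀²σ²/(σ² + n·σ₀²) = 12166.09·10211.1025/180536.3625 = 688.111748.
Predictive variance for one new observation = σₙ² + σ² = 12166.09·10211.1025/180536.3625 + 10211.1025 = σ²·(σ₀² + 180536.3625)/180536.3625 = 10211.1025·192702.4525/180536.3625 = 10899.214248; SD = √(10211.1025·192702.4525/180536.3625) = 104.3993.

104.3993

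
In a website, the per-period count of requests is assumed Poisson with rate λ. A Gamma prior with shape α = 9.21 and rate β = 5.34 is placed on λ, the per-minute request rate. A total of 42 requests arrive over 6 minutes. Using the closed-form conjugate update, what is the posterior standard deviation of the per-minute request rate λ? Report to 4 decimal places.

0.6311

With a Gamma(shape α, rate β) prior, the Poisson likelihood is conjugate: the posterior is Gamma(α + ΣXᵢ, β + n).
Posterior: Gamma(α+S, β+n) = Gamma(9.21+42, 5.34+6) = Gamma(51.21, 11.34).
SD = √α/β = √51.21/11.34 = 0.6311.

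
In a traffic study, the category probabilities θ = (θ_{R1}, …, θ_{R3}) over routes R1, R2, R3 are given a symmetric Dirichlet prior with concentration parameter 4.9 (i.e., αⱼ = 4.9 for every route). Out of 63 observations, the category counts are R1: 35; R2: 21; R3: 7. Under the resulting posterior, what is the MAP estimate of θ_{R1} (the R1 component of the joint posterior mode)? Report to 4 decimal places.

The Dirichlet prior is conjugate to the Multinomial likelihood: each posterior αⱼ = prior αⱼ + observed count nⱼ.
Posterior concentration: (39.9, 25.9, 11.9), total = 77.7.
Joint mode component: (α_{R1}−1)/(Σα−K) = 38.9/74.7 = 0.5207.

0.5207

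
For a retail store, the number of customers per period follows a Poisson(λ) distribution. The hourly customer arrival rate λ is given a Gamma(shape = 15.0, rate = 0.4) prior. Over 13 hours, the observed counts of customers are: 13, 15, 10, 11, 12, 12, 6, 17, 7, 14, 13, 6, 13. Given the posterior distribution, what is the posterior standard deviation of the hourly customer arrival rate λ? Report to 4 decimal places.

0.9557

With a Gamma(shape α, rate β) prior, the Poisson likelihood is conjugate: the posterior is Gamma(α + ΣXᵢ, β + n).
Sum of counts S = 149 over n = 13 hours.
Posterior: Gamma(α+S, β+n) = Gamma(15.0+149, 0.4+13) = Gamma(164.0, 13.4).
SD = √α/β = √164.0/13.4 = 0.9557.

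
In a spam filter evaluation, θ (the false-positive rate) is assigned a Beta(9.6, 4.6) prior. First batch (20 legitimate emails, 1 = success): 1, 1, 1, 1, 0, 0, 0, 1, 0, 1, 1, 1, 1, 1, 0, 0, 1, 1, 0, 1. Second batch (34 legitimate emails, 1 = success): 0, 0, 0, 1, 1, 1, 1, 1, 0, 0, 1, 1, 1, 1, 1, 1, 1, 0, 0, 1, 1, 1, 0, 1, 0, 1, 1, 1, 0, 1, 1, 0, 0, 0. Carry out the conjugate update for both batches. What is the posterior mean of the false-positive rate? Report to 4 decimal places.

0.6393

The Beta prior is conjugate to a Binomial/Bernoulli likelihood; the update adds successes to α and failures to β.
After batch 1: Beta(9.6+13, 4.6+7) = Beta(22.6, 11.6).
After batch 2: Beta(22.6+21, 11.6+13) = Beta(43.6, 24.6).
Posterior mean = α/(α+β) = 43.6/68.2 = 0.6393.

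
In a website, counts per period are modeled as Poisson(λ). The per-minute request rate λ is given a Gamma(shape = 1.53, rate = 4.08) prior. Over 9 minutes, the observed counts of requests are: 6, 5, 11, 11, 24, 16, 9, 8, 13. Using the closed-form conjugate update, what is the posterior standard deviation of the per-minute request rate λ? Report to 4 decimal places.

0.7817

With a Gamma(shape α, rate β) prior, the Poisson likelihood is conjugate: the posterior is Gamma(α + ΣXᵢ, β + n).
Sum of counts S = 103 over n = 9 minutes.
Posterior: Gamma(α+S, β+n) = Gamma(1.53+103, 4.08+9) = Gamma(104.53, 13.08).
SD = √α/β = √104.53/13.08 = 0.7817.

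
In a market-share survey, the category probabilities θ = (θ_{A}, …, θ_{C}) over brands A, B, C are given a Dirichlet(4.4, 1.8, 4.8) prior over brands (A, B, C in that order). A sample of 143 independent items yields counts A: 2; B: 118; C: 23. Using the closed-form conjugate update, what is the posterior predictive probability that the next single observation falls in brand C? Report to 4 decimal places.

0.1805

The Dirichlet prior is conjugate to the Multinomial likelihood: each posterior αⱼ = prior αⱼ + observed count nⱼ.
Posterior concentration: (6.4, 119.8, 27.8), total = 154.0.
P(next = C | data) = α_{C}/Σα = 0.1805.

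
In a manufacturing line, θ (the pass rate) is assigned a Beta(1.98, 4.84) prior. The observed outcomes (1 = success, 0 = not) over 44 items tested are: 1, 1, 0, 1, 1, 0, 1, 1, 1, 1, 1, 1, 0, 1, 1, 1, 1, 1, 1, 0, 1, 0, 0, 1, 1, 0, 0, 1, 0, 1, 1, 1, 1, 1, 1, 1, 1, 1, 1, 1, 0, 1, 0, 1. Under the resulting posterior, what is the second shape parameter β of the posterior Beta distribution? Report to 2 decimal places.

The Beta prior is conjugate to a Binomial/Bernoulli likelihood; the update adds successes to α and failures to β.
Posterior: Beta(α+k, β+n−k) = Beta(1.98+33, 4.84+11) = Beta(34.98, 15.84).
Posterior β = 15.84.

15.84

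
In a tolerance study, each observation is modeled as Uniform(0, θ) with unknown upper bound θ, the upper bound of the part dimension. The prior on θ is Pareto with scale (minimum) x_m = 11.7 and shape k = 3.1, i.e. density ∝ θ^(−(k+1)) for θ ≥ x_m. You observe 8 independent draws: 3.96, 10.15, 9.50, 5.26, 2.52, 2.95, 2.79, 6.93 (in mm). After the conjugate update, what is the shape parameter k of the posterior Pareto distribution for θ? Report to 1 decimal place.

A Pareto(scale x_m, shape k) prior on the upper bound θ of Uniform(0, θ) is conjugate: posterior is Pareto(max(x_m, max xᵢ), k + n).
Sample maximum = 10.15; prior scale x_m = 11.7 → posterior scale = max = 11.70.
Posterior shape = 3.1 + 8 = 11.1.
Posterior shape k = 11.1.

11.1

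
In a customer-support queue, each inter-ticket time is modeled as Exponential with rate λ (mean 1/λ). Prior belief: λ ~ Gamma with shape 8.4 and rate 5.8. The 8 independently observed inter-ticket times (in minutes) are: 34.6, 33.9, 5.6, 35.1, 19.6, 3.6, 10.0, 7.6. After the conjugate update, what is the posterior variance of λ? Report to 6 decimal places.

0.000676

With a Gamma(shape α, rate β) prior on the exponential rate λ, the posterior after n observations with total T = Σxᵢ is Gamma(α+n, β+T).
Sum of observations T = 150.0 minutes; n = 8.
Posterior: Gamma(8.4+8, 5.8+150.0) = Gamma(16.4, 155.8).
Var = α/β² = 0.000676.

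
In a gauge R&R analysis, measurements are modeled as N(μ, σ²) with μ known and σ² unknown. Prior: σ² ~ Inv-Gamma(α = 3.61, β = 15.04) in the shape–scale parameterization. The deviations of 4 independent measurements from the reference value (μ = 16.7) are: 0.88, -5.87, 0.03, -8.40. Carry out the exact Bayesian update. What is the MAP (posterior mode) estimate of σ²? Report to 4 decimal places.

With known mean μ and an Inverse-Gamma(α, β) prior on σ², the Normal likelihood is conjugate: posterior is Inv-Gamma(α + n/2, β + Σ(xᵢ−μ)²/2).
Σ(xᵢ−μ)² = (0.88)² + (-5.87)² + (0.03)² + (-8.40)² = 105.7922.
Posterior: Inv-Gamma(3.61 + 4/2, 15.04 + 105.7922/2) = Inv-Gamma(5.61, 67.93610).
Mode = β/(α+1) = 67.93610/6.61 = 10.2778.

10.2778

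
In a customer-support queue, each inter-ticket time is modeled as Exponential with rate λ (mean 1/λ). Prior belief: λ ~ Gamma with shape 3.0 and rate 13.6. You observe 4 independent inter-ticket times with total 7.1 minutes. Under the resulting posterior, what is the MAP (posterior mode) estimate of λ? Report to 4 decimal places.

With a Gamma(shape α, rate β) prior on the exponential rate λ, the posterior after n observations with total T = Σxᵢ is Gamma(α+n, β+T).
Posterior: Gamma(3.0+4, 13.6+7.1) = Gamma(7.0, 20.7).
Mode = (α−1)/β = 0.2899.

0.2899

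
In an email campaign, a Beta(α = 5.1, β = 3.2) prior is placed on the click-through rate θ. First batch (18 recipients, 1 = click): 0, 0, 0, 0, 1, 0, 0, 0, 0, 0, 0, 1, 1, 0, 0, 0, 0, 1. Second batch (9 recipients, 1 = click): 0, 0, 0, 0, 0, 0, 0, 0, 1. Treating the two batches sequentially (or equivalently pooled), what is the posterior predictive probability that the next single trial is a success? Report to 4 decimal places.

The Beta prior is conjugate to a Binomial/Bernoulli likelihood; the update adds successes to α and failures to β.
After batch 1: Beta(5.1+4, 3.2+14) = Beta(9.1, 17.2).
After batch 2: Beta(9.1+1, 17.2+8) = Beta(10.1, 25.2).
For a single future Bernoulli trial, P(success | data) = α/(α+β) = 0.2861.

0.2861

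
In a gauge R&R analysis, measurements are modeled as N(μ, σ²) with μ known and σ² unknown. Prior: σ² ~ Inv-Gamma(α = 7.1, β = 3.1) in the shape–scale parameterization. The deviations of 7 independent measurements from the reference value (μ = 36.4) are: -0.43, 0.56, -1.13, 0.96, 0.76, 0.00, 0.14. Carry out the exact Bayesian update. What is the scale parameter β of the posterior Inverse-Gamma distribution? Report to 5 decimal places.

With known mean μ and an Inverse-Gamma(α, β) prior on σ², the Normal likelihood is conjugate: posterior is Inv-Gamma(α + n/2, β + Σ(xᵢ−μ)²/2).
Σ(xᵢ−μ)² = (-0.43)² + (0.56)² + (-1.13)² + (0.96)² + (0.76)² + (0.00)² + (0.14)² = 3.2942.
Posterior: Inv-Gamma(7.1 + 7/2, 3.1 + 3.2942/2) = Inv-Gamma(10.60, 4.74710).
Posterior β = 4.74710.

4.74710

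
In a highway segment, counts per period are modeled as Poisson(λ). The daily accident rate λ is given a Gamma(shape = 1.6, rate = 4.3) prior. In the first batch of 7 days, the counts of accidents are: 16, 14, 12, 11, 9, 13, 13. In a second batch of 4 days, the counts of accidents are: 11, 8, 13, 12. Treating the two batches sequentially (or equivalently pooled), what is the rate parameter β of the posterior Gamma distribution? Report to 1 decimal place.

With a Gamma(shape α, rate β) prior, the Poisson likelihood is conjugate: the posterior is Gamma(α + ΣXᵢ, β + n).
Batch 1: sum of counts S = 88 over n = 7 days.
After batch 1: Gamma(α+S, β+n) = Gamma(1.6+88, 4.3+7) = Gamma(89.6, 11.3).
Batch 2: sum of counts S = 44 over n = 4 days.
After batch 2: Gamma(α+S, β+n) = Gamma(89.6+44, 11.3+4) = Gamma(133.6, 15.3).
Posterior β = 15.3.

15.3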